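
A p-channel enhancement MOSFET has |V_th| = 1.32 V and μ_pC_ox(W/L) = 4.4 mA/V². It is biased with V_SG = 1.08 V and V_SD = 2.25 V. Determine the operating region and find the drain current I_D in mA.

V_SG = 1.08 V < |V_th| = 1.32 V, so the transistor is in cutoff.

Cutoff; I_D = 0 mA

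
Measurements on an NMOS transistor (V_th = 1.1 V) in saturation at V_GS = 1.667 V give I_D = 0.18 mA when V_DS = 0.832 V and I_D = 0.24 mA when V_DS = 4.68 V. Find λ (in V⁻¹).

With V_GS fixed, I_D ∝ (1 + λ V_DS) in saturation, so I_D2/I_D1 = (1 + λ V_DS2)/(1 + λ V_DS1).
0.24/0.18 = 1.333 = (1 + 4.68 λ)/(1 + 0.832 λ).
Solving: λ (I_D1 V_DS2 − I_D2 V_DS1) = I_D2 − I_D1, so λ = (0.24 − 0.18) / (0.18 × 4.68 − 0.24 × 0.832) = 0.06 / 0.643 = 0.0934 V⁻¹.

λ = 0.0934 V⁻¹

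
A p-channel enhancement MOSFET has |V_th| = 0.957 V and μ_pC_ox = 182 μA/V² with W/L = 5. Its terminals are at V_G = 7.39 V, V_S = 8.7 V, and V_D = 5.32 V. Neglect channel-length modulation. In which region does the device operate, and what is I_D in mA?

V_SG = V_S − V_G = 8.7 − 7.39 = 1.31 V; V_SD = V_S − V_D = 8.7 − 5.32 = 3.38 V.
k_p = μ_pC_ox · (W/L) = 0.91 mA/V².
V_ov = V_SG − |V_th| = 1.31 − 0.957 = 0.353 V.
Since V_SD = 3.38 V ≥ V_ov = 0.353 V, the device is in saturation.
I_D = ½ k_p V_ov² = 0.5 × 0.91 × 0.353² = 0.0567 mA.

Saturation; I_D = 0.0567 mA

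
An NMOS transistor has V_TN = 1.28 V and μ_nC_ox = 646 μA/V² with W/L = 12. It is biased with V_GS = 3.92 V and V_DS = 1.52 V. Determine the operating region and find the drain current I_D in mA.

k_n = μ_nC_ox · (W/L) = 7.752 mA/V².
V_ov = V_GS − V_TN = 3.92 − 1.28 = 2.64 V.
Since V_DS = 1.52 V < V_ov = 2.64 V, the device is in the triode region.
I_D = k_n [V_ov · V_DS − ½ V_DS²] = 7.752 × [2.64 × 1.52 − 0.5 × 1.52²] = 22.2 mA.

Triode; I_D = 22.2 mA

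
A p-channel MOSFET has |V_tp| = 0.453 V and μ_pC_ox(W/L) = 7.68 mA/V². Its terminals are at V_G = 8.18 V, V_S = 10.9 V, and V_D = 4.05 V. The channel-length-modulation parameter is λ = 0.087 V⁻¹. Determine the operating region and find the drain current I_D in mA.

Saturation; I_D = 31.5 mA

V_SG = V_S − V_G = 10.9 − 8.18 = 2.72 V; V_SD = V_S − V_D = 10.9 − 4.05 = 6.85 V.
V_ov = V_SG − |V_tp| = 2.72 − 0.453 = 2.27 V.
Since V_SD = 6.85 V ≥ V_ov = 2.27 V, the device is in saturation.
I_D = ½ k_p V_ov² (1 + λ V_SD) = 0.5 × 7.68 × 2.27² × (1 + 0.087 × 6.85) = 31.5 mA.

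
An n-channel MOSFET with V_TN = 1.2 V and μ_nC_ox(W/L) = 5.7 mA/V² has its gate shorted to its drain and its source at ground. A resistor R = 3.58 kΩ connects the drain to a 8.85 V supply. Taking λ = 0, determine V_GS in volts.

With gate tied to drain, V_GS = V_DS ≥ V_GS − V_TN, so the device is in saturation.
KCL at the drain: ½ k_n (V_GS − V_TN)² = (V_DD − V_GS)/R.
Let x = V_GS − 1.2. Then 10.2 x² + x − 7.65 = 0, giving x = 0.818 V (positive root), so V_GS = 2.02 V.
I_D = (V_DD − V_GS)/R = (8.85 − 2.02) / 3.58 = 1.91 mA.

V_GS = 2.02 V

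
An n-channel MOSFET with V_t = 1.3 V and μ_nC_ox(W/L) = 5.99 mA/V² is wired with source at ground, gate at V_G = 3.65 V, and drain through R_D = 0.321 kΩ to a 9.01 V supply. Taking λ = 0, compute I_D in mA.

V_GS = V_G = 3.65 V, so V_ov = 3.65 − 1.3 = 2.35 V.
Assume saturation: I_D = ½ k_n V_ov² = 0.5 × 5.99 × 2.35² = 16.5 mA, giving V_DS = V_DD − I_D R_D = 9.01 − 16.5 × 0.321 = 3.7 V.
V_DS = 3.7 V ≥ V_ov = 2.35 V, confirming saturation.

I_D = 16.5 mA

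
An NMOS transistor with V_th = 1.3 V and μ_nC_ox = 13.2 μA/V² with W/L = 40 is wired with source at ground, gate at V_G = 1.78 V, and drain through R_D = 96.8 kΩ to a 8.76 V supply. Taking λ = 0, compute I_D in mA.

V_GS = V_G = 1.78 V, so V_ov = 1.78 − 1.3 = 0.48 V.
k_n = μ_nC_ox · (W/L) = 0.528 mA/V².
Assume saturation: I_D = ½ k_n V_ov² = 0.5 × 0.528 × 0.48² = 0.0608 mA, giving V_DS = V_DD − I_D R_D = 8.76 − 0.0608 × 96.8 = 2.87 V.
V_DS = 2.87 V ≥ V_ov = 0.48 V, confirming saturation.

I_D = 0.0608 mA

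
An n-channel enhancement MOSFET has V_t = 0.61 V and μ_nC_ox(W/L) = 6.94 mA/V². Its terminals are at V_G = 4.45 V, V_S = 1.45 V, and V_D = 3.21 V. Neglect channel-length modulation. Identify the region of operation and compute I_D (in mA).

V_GS = V_G − V_S = 4.45 − 1.45 = 3 V; V_DS = V_D − V_S = 3.21 − 1.45 = 1.76 V.
V_ov = V_GS − V_t = 3 − 0.61 = 2.39 V.
Since V_DS = 1.76 V < V_ov = 2.39 V, the device is in the triode region.
I_D = k_n [V_ov · V_DS − ½ V_DS²] = 6.94 × [2.39 × 1.76 − 0.5 × 1.76²] = 18.4 mA.

Triode; I_D = 18.4 mA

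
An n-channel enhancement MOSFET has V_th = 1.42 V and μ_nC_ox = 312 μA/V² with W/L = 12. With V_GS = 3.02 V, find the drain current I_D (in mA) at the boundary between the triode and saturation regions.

At the boundary V_DS = V_ov = V_GS − V_th = 3.02 − 1.42 = 1.6 V.
k_n = μ_nC_ox · (W/L) = 3.744 mA/V².
I_D = ½ k_n V_ov² = 0.5 × 3.744 × 1.6² = 4.79 mA.

I_D = 4.79 mA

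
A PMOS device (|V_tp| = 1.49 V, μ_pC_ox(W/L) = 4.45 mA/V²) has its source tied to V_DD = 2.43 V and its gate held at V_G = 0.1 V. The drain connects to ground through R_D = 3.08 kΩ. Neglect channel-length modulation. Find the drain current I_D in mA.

V_SG = V_DD − V_G = 2.43 − 0.1 = 2.33 V, so V_ov = 2.33 − 1.49 = 0.84 V.
Assume saturation: I_D = ½ k_p V_ov² = 0.5 × 4.45 × 0.84² = 1.57 mA, giving V_SD = V_DD − I_D R_D = 2.43 − 1.57 × 3.08 = -2.41 V.
But -2.41 V < V_ov = 0.84 V, so the device is actually in triode.
In triode I_D = k_p[V_ov V_SD − ½ V_SD²] and I_D = (V_DD − V_SD)/R_D. Equating: 6.85 V_SD² − 12.51 V_SD + 2.43 = 0, giving V_SD = 0.221 V (the root below V_ov).
I_D = (2.43 − 0.221) / 3.08 = 0.717 mA.

I_D = 0.717 mA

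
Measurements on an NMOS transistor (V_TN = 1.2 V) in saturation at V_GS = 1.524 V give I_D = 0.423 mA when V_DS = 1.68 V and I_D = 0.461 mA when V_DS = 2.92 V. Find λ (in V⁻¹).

With V_GS fixed, I_D ∝ (1 + λ V_DS) in saturation, so I_D2/I_D1 = (1 + λ V_DS2)/(1 + λ V_DS1).
0.461/0.423 = 1.09 = (1 + 2.92 λ)/(1 + 1.68 λ).
Solving: λ (I_D1 V_DS2 − I_D2 V_DS1) = I_D2 − I_D1, so λ = (0.461 − 0.423) / (0.423 × 2.92 − 0.461 × 1.68) = 0.038 / 0.461 = 0.0825 V⁻¹.

λ = 0.0825 V⁻¹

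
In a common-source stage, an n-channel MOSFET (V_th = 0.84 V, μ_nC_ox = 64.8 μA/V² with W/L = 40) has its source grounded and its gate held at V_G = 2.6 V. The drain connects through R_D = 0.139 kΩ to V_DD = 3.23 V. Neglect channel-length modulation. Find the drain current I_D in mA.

V_GS = V_G = 2.6 V, so V_ov = 2.6 − 0.84 = 1.76 V.
k_n = μ_nC_ox · (W/L) = 2.592 mA/V².
Assume saturation: I_D = ½ k_n V_ov² = 0.5 × 2.592 × 1.76² = 4.01 mA, giving V_DS = V_DD − I_D R_D = 3.23 − 4.01 × 0.139 = 2.67 V.
V_DS = 2.67 V ≥ V_ov = 1.76 V, confirming saturation.

I_D = 4.01 mA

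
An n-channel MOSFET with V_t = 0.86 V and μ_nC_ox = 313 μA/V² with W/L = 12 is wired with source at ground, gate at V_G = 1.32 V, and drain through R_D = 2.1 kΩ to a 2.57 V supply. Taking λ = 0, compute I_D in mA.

I_D = 0.397 mA

V_GS = V_G = 1.32 V, so V_ov = 1.32 − 0.86 = 0.46 V.
k_n = μ_nC_ox · (W/L) = 3.756 mA/V².
Assume saturation: I_D = ½ k_n V_ov² = 0.5 × 3.756 × 0.46² = 0.397 mA, giving V_DS = V_DD − I_D R_D = 2.57 − 0.397 × 2.1 = 1.74 V.
V_DS = 1.74 V ≥ V_ov = 0.46 V, confirming saturation.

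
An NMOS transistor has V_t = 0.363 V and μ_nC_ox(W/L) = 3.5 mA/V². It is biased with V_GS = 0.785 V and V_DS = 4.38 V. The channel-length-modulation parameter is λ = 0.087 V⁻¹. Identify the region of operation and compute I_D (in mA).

V_ov = V_GS − V_t = 0.785 − 0.363 = 0.422 V.
Since V_DS = 4.38 V ≥ V_ov = 0.422 V, the device is in saturation.
I_D = ½ k_n V_ov² (1 + λ V_DS) = 0.5 × 3.5 × 0.422² × (1 + 0.087 × 4.38) = 0.43 mA.

Saturation; I_D = 0.430 mA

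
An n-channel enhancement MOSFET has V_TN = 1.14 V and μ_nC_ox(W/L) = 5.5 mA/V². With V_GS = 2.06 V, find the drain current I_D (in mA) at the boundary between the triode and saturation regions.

I_D = 2.33 mA

At the boundary V_DS = V_ov = V_GS − V_TN = 2.06 − 1.14 = 0.92 V.
I_D = ½ k_n V_ov² = 0.5 × 5.5 × 0.92² = 2.33 mA.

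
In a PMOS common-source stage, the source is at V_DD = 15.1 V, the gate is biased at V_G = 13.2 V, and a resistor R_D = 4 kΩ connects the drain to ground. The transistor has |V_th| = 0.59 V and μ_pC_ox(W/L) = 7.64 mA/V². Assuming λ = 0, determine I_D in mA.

I_D = 3.66 mA

V_SG = V_DD − V_G = 15.1 − 13.2 = 1.9 V, so V_ov = 1.9 − 0.59 = 1.31 V.
Assume saturation: I_D = ½ k_p V_ov² = 0.5 × 7.64 × 1.31² = 6.56 mA, giving V_SD = V_DD − I_D R_D = 15.1 − 6.56 × 4 = -11.1 V.
But -11.1 V < V_ov = 1.31 V, so the device is actually in triode.
In triode I_D = k_p[V_ov V_SD − ½ V_SD²] and I_D = (V_DD − V_SD)/R_D. Equating: 15.3 V_SD² − 41.03 V_SD + 15.1 = 0, giving V_SD = 0.44 V (the root below V_ov).
I_D = (15.1 − 0.44) / 4 = 3.66 mA.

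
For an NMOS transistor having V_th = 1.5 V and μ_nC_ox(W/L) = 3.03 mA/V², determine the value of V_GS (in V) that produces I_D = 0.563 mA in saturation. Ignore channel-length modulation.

In saturation I_D = ½ k_n (V_GS − V_th)², so V_GS − V_th = √(2 I_D / k_n) = √(2 × 0.563 / 3.03) = 0.61 V.
V_GS = 1.5 + 0.61 = 2.11 V.

V_GS = 2.11 V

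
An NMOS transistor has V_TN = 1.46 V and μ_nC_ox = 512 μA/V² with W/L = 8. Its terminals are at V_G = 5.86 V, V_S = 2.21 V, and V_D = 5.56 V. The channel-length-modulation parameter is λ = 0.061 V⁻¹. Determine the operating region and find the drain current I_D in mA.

Saturation; I_D = 11.8 mA

V_GS = V_G − V_S = 5.86 − 2.21 = 3.65 V; V_DS = V_D − V_S = 5.56 − 2.21 = 3.35 V.
k_n = μ_nC_ox · (W/L) = 4.096 mA/V².
V_ov = V_GS − V_TN = 3.65 − 1.46 = 2.19 V.
Since V_DS = 3.35 V ≥ V_ov = 2.19 V, the device is in saturation.
I_D = ½ k_n V_ov² (1 + λ V_DS) = 0.5 × 4.096 × 2.19² × (1 + 0.061 × 3.35) = 11.8 mA.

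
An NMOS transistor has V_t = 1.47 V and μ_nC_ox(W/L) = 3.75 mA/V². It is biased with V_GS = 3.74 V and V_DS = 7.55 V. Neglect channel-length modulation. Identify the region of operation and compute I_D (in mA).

Saturation; I_D = 9.66 mA

V_ov = V_GS − V_t = 3.74 − 1.47 = 2.27 V.
Since V_DS = 7.55 V ≥ V_ov = 2.27 V, the device is in saturation.
I_D = ½ k_n V_ov² = 0.5 × 3.75 × 2.27² = 9.66 mA.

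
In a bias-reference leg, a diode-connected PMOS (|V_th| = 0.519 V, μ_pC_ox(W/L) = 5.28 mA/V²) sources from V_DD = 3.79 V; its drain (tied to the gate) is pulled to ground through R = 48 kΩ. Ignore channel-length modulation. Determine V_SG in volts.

With gate tied to drain, V_SG = V_SD ≥ V_SG − |V_th|, so the device is in saturation.
KCL at the drain: ½ k_p (V_SG − |V_th|)² = (V_DD − V_SG)/R.
Let x = V_SG − 0.519. Then 127 x² + x − 3.271 = 0, giving x = 0.157 V (positive root), so V_SG = 0.676 V.
I_D = (V_DD − V_SG)/R = (3.79 − 0.676) / 48 = 0.0649 mA.

V_SG = 0.676 V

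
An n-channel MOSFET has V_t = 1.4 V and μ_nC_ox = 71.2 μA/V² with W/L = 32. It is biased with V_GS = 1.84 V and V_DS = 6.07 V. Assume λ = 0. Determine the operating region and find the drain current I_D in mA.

Saturation; I_D = 0.221 mA

k_n = μ_nC_ox · (W/L) = 2.278 mA/V².
V_ov = V_GS − V_t = 1.84 − 1.4 = 0.44 V.
Since V_DS = 6.07 V ≥ V_ov = 0.44 V, the device is in saturation.
I_D = ½ k_n V_ov² = 0.5 × 2.278 × 0.44² = 0.221 mA.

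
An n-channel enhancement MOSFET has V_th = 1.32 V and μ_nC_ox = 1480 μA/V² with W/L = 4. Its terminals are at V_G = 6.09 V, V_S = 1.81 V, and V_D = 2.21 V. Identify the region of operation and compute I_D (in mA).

V_GS = V_G − V_S = 6.09 − 1.81 = 4.28 V; V_DS = V_D − V_S = 2.21 − 1.81 = 0.4 V.
k_n = μ_nC_ox · (W/L) = 5.92 mA/V².
V_ov = V_GS − V_th = 4.28 − 1.32 = 2.96 V.
Since V_DS = 0.4 V < V_ov = 2.96 V, the device is in the triode region.
I_D = k_n [V_ov · V_DS − ½ V_DS²] = 5.92 × [2.96 × 0.4 − 0.5 × 0.4²] = 6.54 mA.

Triode; I_D = 6.54 mA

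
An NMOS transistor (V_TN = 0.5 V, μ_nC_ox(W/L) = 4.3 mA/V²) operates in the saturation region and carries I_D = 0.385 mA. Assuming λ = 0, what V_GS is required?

V_GS = 0.923 V

In saturation I_D = ½ k_n (V_GS − V_TN)², so V_GS − V_TN = √(2 I_D / k_n) = √(2 × 0.385 / 4.3) = 0.423 V.
V_GS = 0.5 + 0.423 = 0.923 V.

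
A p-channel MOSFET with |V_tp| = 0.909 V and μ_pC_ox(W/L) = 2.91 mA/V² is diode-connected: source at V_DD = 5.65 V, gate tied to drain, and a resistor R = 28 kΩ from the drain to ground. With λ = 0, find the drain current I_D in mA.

With gate tied to drain, V_SG = V_SD ≥ V_SG − |V_tp|, so the device is in saturation.
KCL at the drain: ½ k_p (V_SG − |V_tp|)² = (V_DD − V_SG)/R.
Let x = V_SG − 0.909. Then 40.7 x² + x − 4.741 = 0, giving x = 0.329 V (positive root), so V_SG = 1.24 V.
I_D = (V_DD − V_SG)/R = (5.65 − 1.24) / 28 = 0.158 mA.

I_D = 0.158 mA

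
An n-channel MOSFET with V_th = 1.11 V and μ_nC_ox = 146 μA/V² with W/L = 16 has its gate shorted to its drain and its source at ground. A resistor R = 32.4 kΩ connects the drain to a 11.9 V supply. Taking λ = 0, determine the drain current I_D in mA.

I_D = 0.317 mA

With gate tied to drain, V_GS = V_DS ≥ V_GS − V_th, so the device is in saturation.
k_n = μ_nC_ox · (W/L) = 2.336 mA/V².
KCL at the drain: ½ k_n (V_GS − V_th)² = (V_DD − V_GS)/R.
Let x = V_GS − 1.11. Then 37.8 x² + x − 10.79 = 0, giving x = 0.521 V (positive root), so V_GS = 1.63 V.
I_D = (V_DD − V_GS)/R = (11.9 − 1.63) / 32.4 = 0.317 mA.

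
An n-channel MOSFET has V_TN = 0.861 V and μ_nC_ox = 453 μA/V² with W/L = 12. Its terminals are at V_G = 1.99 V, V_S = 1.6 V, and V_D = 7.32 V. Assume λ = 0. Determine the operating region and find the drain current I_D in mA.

Cutoff; I_D = 0 mA

V_GS = V_G − V_S = 1.99 − 1.6 = 0.39 V; V_DS = V_D − V_S = 7.32 − 1.6 = 5.72 V.
V_GS = 0.39 V < V_TN = 0.861 V, so the transistor is in cutoff.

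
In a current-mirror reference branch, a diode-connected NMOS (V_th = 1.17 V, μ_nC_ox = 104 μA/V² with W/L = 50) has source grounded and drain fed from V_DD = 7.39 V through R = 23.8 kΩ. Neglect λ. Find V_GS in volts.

V_GS = 1.48 V

With gate tied to drain, V_GS = V_DS ≥ V_GS − V_th, so the device is in saturation.
k_n = μ_nC_ox · (W/L) = 5.2 mA/V².
KCL at the drain: ½ k_n (V_GS − V_th)² = (V_DD − V_GS)/R.
Let x = V_GS − 1.17. Then 61.9 x² + x − 6.22 = 0, giving x = 0.309 V (positive root), so V_GS = 1.48 V.
I_D = (V_DD − V_GS)/R = (7.39 − 1.48) / 23.8 = 0.248 mA.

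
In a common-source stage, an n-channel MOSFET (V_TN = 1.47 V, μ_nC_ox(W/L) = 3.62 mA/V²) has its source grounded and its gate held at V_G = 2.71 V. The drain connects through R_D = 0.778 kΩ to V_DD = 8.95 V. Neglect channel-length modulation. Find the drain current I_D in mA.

V_GS = V_G = 2.71 V, so V_ov = 2.71 − 1.47 = 1.24 V.
Assume saturation: I_D = ½ k_n V_ov² = 0.5 × 3.62 × 1.24² = 2.78 mA, giving V_DS = V_DD − I_D R_D = 8.95 − 2.78 × 0.778 = 6.78 V.
V_DS = 6.78 V ≥ V_ov = 1.24 V, confirming saturation.

I_D = 2.78 mA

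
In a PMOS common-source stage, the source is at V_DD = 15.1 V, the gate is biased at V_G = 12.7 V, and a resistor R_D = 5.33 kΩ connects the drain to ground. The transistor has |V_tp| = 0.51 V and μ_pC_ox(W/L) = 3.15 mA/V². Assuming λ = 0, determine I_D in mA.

I_D = 2.73 mA

V_SG = V_DD − V_G = 15.1 − 12.7 = 2.4 V, so V_ov = 2.4 − 0.51 = 1.89 V.
Assume saturation: I_D = ½ k_p V_ov² = 0.5 × 3.15 × 1.89² = 5.63 mA, giving V_SD = V_DD − I_D R_D = 15.1 − 5.63 × 5.33 = -14.9 V.
But -14.9 V < V_ov = 1.89 V, so the device is actually in triode.
In triode I_D = k_p[V_ov V_SD − ½ V_SD²] and I_D = (V_DD − V_SD)/R_D. Equating: 8.39 V_SD² − 32.73 V_SD + 15.1 = 0, giving V_SD = 0.535 V (the root below V_ov).
I_D = (15.1 − 0.535) / 5.33 = 2.73 mA.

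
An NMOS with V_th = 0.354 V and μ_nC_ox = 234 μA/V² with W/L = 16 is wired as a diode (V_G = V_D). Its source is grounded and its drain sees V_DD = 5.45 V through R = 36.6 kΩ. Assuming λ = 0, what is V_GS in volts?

With gate tied to drain, V_GS = V_DS ≥ V_GS − V_th, so the device is in saturation.
k_n = μ_nC_ox · (W/L) = 3.744 mA/V².
KCL at the drain: ½ k_n (V_GS − V_th)² = (V_DD − V_GS)/R.
Let x = V_GS − 0.354. Then 68.5 x² + x − 5.096 = 0, giving x = 0.266 V (positive root), so V_GS = 0.62 V.
I_D = (V_DD − V_GS)/R = (5.45 − 0.62) / 36.6 = 0.132 mA.

V_GS = 0.620 V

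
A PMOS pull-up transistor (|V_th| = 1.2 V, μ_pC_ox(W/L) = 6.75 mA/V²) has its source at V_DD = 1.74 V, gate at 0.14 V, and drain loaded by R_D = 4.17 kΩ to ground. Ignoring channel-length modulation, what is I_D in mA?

I_D = 0.374 mA

V_SG = V_DD − V_G = 1.74 − 0.14 = 1.6 V, so V_ov = 1.6 − 1.2 = 0.4 V.
Assume saturation: I_D = ½ k_p V_ov² = 0.5 × 6.75 × 0.4² = 0.54 mA, giving V_SD = V_DD − I_D R_D = 1.74 − 0.54 × 4.17 = -0.512 V.
But -0.512 V < V_ov = 0.4 V, so the device is actually in triode.
In triode I_D = k_p[V_ov V_SD − ½ V_SD²] and I_D = (V_DD − V_SD)/R_D. Equating: 14.1 V_SD² − 12.26 V_SD + 1.74 = 0, giving V_SD = 0.179 V (the root below V_ov).
I_D = (1.74 − 0.179) / 4.17 = 0.374 mA.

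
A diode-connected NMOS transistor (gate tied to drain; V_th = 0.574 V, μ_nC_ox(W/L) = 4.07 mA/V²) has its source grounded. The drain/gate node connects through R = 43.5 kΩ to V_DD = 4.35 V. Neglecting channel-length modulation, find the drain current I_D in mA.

With gate tied to drain, V_GS = V_DS ≥ V_GS − V_th, so the device is in saturation.
KCL at the drain: ½ k_n (V_GS − V_th)² = (V_DD − V_GS)/R.
Let x = V_GS − 0.574. Then 88.5 x² + x − 3.776 = 0, giving x = 0.201 V (positive root), so V_GS = 0.775 V.
I_D = (V_DD − V_GS)/R = (4.35 − 0.775) / 43.5 = 0.0822 mA.

I_D = 0.0822 mA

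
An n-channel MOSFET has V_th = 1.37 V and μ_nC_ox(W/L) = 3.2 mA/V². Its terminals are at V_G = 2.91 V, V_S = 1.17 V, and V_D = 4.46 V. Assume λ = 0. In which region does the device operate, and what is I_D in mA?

Saturation; I_D = 0.219 mA

V_GS = V_G − V_S = 2.91 − 1.17 = 1.74 V; V_DS = V_D − V_S = 4.46 − 1.17 = 3.29 V.
V_ov = V_GS − V_th = 1.74 − 1.37 = 0.37 V.
Since V_DS = 3.29 V ≥ V_ov = 0.37 V, the device is in saturation.
I_D = ½ k_n V_ov² = 0.5 × 3.2 × 0.37² = 0.219 mA.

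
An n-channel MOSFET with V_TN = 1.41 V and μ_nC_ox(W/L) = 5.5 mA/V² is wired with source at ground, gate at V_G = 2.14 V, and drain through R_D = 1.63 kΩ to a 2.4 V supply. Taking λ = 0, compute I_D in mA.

V_GS = V_G = 2.14 V, so V_ov = 2.14 − 1.41 = 0.73 V.
Assume saturation: I_D = ½ k_n V_ov² = 0.5 × 5.5 × 0.73² = 1.47 mA, giving V_DS = V_DD − I_D R_D = 2.4 − 1.47 × 1.63 = 0.0113 V.
But 0.0113 V < V_ov = 0.73 V, so the device is actually in triode.
In triode I_D = k_n[V_ov V_DS − ½ V_DS²] and I_D = (V_DD − V_DS)/R_D. Equating: 4.48 V_DS² − 7.544 V_DS + 2.4 = 0, giving V_DS = 0.426 V (the root below V_ov).
I_D = (2.4 − 0.426) / 1.63 = 1.21 mA.

I_D = 1.21 mA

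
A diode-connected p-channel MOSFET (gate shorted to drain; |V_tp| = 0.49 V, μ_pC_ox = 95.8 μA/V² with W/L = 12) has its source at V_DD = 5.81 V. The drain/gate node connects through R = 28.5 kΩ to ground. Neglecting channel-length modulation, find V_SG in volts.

With gate tied to drain, V_SG = V_SD ≥ V_SG − |V_tp|, so the device is in saturation.
k_p = μ_pC_ox · (W/L) = 1.15 mA/V².
KCL at the drain: ½ k_p (V_SG − |V_tp|)² = (V_DD − V_SG)/R.
Let x = V_SG − 0.49. Then 16.4 x² + x − 5.32 = 0, giving x = 0.54 V (positive root), so V_SG = 1.03 V.
I_D = (V_DD − V_SG)/R = (5.81 − 1.03) / 28.5 = 0.168 mA.

V_SG = 1.03 V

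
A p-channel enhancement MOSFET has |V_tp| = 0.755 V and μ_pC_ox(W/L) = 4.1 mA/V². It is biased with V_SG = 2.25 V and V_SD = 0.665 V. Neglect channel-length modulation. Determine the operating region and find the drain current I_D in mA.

V_ov = V_SG − |V_tp| = 2.25 − 0.755 = 1.5 V.
Since V_SD = 0.665 V < V_ov = 1.5 V, the device is in the triode region.
I_D = k_p [V_ov · V_SD − ½ V_SD²] = 4.1 × [1.5 × 0.665 − 0.5 × 0.665²] = 3.17 mA.

Triode; I_D = 3.17 mA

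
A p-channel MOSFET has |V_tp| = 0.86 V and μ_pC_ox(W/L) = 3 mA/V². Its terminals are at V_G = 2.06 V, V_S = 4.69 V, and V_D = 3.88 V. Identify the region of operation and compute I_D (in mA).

V_SG = V_S − V_G = 4.69 − 2.06 = 2.63 V; V_SD = V_S − V_D = 4.69 − 3.88 = 0.81 V.
V_ov = V_SG − |V_tp| = 2.63 − 0.86 = 1.77 V.
Since V_SD = 0.81 V < V_ov = 1.77 V, the device is in the triode region.
I_D = k_p [V_ov · V_SD − ½ V_SD²] = 3 × [1.77 × 0.81 − 0.5 × 0.81²] = 3.32 mA.

Triode; I_D = 3.32 mA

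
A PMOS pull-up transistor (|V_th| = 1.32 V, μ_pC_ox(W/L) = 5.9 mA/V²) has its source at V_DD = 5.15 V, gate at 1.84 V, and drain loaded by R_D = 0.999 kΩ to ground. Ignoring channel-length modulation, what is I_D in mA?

V_SG = V_DD − V_G = 5.15 − 1.84 = 3.31 V, so V_ov = 3.31 − 1.32 = 1.99 V.
Assume saturation: I_D = ½ k_p V_ov² = 0.5 × 5.9 × 1.99² = 11.7 mA, giving V_SD = V_DD − I_D R_D = 5.15 − 11.7 × 0.999 = -6.52 V.
But -6.52 V < V_ov = 1.99 V, so the device is actually in triode.
In triode I_D = k_p[V_ov V_SD − ½ V_SD²] and I_D = (V_DD − V_SD)/R_D. Equating: 2.95 V_SD² − 12.73 V_SD + 5.15 = 0, giving V_SD = 0.452 V (the root below V_ov).
I_D = (5.15 − 0.452) / 0.999 = 4.7 mA.

I_D = 4.70 mA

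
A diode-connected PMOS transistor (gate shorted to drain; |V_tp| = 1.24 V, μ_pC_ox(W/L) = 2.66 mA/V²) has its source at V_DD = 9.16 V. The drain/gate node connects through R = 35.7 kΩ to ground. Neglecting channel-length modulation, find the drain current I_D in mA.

With gate tied to drain, V_SG = V_SD ≥ V_SG − |V_tp|, so the device is in saturation.
KCL at the drain: ½ k_p (V_SG − |V_tp|)² = (V_DD − V_SG)/R.
Let x = V_SG − 1.24. Then 47.5 x² + x − 7.92 = 0, giving x = 0.398 V (positive root), so V_SG = 1.64 V.
I_D = (V_DD − V_SG)/R = (9.16 − 1.64) / 35.7 = 0.211 mA.

I_D = 0.211 mA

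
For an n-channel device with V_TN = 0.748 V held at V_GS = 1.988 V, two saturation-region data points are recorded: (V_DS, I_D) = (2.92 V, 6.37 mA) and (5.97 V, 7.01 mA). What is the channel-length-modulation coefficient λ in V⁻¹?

With V_GS fixed, I_D ∝ (1 + λ V_DS) in saturation, so I_D2/I_D1 = (1 + λ V_DS2)/(1 + λ V_DS1).
7.01/6.37 = 1.1 = (1 + 5.97 λ)/(1 + 2.92 λ).
Solving: λ (I_D1 V_DS2 − I_D2 V_DS1) = I_D2 − I_D1, so λ = (7.01 − 6.37) / (6.37 × 5.97 − 7.01 × 2.92) = 0.64 / 17.6 = 0.0364 V⁻¹.

λ = 0.0364 V⁻¹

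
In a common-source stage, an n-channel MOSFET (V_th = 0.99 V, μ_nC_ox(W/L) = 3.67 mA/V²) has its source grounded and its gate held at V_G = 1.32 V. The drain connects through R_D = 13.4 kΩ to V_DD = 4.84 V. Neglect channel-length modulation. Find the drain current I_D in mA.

I_D = 0.200 mA

V_GS = V_G = 1.32 V, so V_ov = 1.32 − 0.99 = 0.33 V.
Assume saturation: I_D = ½ k_n V_ov² = 0.5 × 3.67 × 0.33² = 0.2 mA, giving V_DS = V_DD − I_D R_D = 4.84 − 0.2 × 13.4 = 2.16 V.
V_DS = 2.16 V ≥ V_ov = 0.33 V, confirming saturation.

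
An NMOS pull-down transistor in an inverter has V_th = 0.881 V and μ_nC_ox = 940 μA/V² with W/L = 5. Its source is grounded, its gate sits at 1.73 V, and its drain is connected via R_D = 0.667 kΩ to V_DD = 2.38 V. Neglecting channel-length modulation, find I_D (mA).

V_GS = V_G = 1.73 V, so V_ov = 1.73 − 0.881 = 0.849 V.
k_n = μ_nC_ox · (W/L) = 4.7 mA/V².
Assume saturation: I_D = ½ k_n V_ov² = 0.5 × 4.7 × 0.849² = 1.69 mA, giving V_DS = V_DD − I_D R_D = 2.38 − 1.69 × 0.667 = 1.25 V.
V_DS = 1.25 V ≥ V_ov = 0.849 V, confirming saturation.

I_D = 1.69 mA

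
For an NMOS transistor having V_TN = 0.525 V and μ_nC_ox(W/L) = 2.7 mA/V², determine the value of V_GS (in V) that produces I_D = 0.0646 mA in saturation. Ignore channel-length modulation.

V_GS = 0.744 V

In saturation I_D = ½ k_n (V_GS − V_TN)², so V_GS − V_TN = √(2 I_D / k_n) = √(2 × 0.0646 / 2.7) = 0.219 V.
V_GS = 0.525 + 0.219 = 0.744 V.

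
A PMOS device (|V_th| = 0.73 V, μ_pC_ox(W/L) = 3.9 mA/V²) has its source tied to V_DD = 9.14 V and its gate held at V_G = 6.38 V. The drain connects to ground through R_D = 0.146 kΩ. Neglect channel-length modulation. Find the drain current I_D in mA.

V_SG = V_DD − V_G = 9.14 − 6.38 = 2.76 V, so V_ov = 2.76 − 0.73 = 2.03 V.
Assume saturation: I_D = ½ k_p V_ov² = 0.5 × 3.9 × 2.03² = 8.04 mA, giving V_SD = V_DD − I_D R_D = 9.14 − 8.04 × 0.146 = 7.97 V.
V_SD = 7.97 V ≥ V_ov = 2.03 V, confirming saturation.

I_D = 8.04 mA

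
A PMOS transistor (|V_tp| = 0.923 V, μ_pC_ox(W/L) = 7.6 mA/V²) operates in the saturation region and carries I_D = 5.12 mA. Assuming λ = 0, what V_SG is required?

V_SG = 2.08 V

In saturation I_D = ½ k_p (V_SG − |V_tp|)², so V_SG − |V_tp| = √(2 I_D / k_p) = √(2 × 5.12 / 7.6) = 1.16 V.
V_SG = 0.923 + 1.16 = 2.08 V.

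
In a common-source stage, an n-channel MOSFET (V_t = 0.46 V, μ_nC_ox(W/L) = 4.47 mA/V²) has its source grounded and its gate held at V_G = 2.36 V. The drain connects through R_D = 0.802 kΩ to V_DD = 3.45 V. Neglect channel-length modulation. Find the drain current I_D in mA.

I_D = 3.68 mA

V_GS = V_G = 2.36 V, so V_ov = 2.36 − 0.46 = 1.9 V.
Assume saturation: I_D = ½ k_n V_ov² = 0.5 × 4.47 × 1.9² = 8.07 mA, giving V_DS = V_DD − I_D R_D = 3.45 − 8.07 × 0.802 = -3.02 V.
But -3.02 V < V_ov = 1.9 V, so the device is actually in triode.
In triode I_D = k_n[V_ov V_DS − ½ V_DS²] and I_D = (V_DD − V_DS)/R_D. Equating: 1.79 V_DS² − 7.811 V_DS + 3.45 = 0, giving V_DS = 0.499 V (the root below V_ov).
I_D = (3.45 − 0.499) / 0.802 = 3.68 mA.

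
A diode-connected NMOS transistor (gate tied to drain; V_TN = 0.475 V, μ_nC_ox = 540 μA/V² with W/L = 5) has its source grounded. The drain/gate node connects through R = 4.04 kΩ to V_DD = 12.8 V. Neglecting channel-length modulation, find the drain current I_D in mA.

I_D = 2.70 mA

With gate tied to drain, V_GS = V_DS ≥ V_GS − V_TN, so the device is in saturation.
k_n = μ_nC_ox · (W/L) = 2.7 mA/V².
KCL at the drain: ½ k_n (V_GS − V_TN)² = (V_DD − V_GS)/R.
Let x = V_GS − 0.475. Then 5.45 x² + x − 12.33 = 0, giving x = 1.41 V (positive root), so V_GS = 1.89 V.
I_D = (V_DD − V_GS)/R = (12.8 − 1.89) / 4.04 = 2.7 mA.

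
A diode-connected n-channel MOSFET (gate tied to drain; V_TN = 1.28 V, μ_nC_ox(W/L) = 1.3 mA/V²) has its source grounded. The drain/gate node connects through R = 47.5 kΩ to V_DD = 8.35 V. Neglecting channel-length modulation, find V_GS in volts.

With gate tied to drain, V_GS = V_DS ≥ V_GS − V_TN, so the device is in saturation.
KCL at the drain: ½ k_n (V_GS − V_TN)² = (V_DD − V_GS)/R.
Let x = V_GS − 1.28. Then 30.9 x² + x − 7.07 = 0, giving x = 0.463 V (positive root), so V_GS = 1.74 V.
I_D = (V_DD − V_GS)/R = (8.35 − 1.74) / 47.5 = 0.139 mA.

V_GS = 1.74 V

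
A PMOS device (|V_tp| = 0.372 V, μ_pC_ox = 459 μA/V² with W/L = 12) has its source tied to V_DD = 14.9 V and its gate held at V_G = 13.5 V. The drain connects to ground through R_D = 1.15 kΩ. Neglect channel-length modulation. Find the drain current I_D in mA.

I_D = 2.91 mA

V_SG = V_DD − V_G = 14.9 − 13.5 = 1.4 V, so V_ov = 1.4 − 0.372 = 1.03 V.
k_p = μ_pC_ox · (W/L) = 5.508 mA/V².
Assume saturation: I_D = ½ k_p V_ov² = 0.5 × 5.508 × 1.03² = 2.91 mA, giving V_SD = V_DD − I_D R_D = 14.9 − 2.91 × 1.15 = 11.6 V.
V_SD = 11.6 V ≥ V_ov = 1.03 V, confirming saturation.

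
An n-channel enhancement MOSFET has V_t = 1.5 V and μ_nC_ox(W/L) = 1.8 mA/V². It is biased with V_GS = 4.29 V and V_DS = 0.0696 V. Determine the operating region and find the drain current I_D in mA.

V_ov = V_GS − V_t = 4.29 − 1.5 = 2.79 V.
Since V_DS = 0.0696 V < V_ov = 2.79 V, the device is in the triode region.
I_D = k_n [V_ov · V_DS − ½ V_DS²] = 1.8 × [2.79 × 0.0696 − 0.5 × 0.0696²] = 0.345 mA.

Triode; I_D = 0.345 mA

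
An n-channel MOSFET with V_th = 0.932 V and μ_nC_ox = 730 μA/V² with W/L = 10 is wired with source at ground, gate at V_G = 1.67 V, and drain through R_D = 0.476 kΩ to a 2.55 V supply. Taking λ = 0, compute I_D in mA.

V_GS = V_G = 1.67 V, so V_ov = 1.67 − 0.932 = 0.738 V.
k_n = μ_nC_ox · (W/L) = 7.3 mA/V².
Assume saturation: I_D = ½ k_n V_ov² = 0.5 × 7.3 × 0.738² = 1.99 mA, giving V_DS = V_DD − I_D R_D = 2.55 − 1.99 × 0.476 = 1.6 V.
V_DS = 1.6 V ≥ V_ov = 0.738 V, confirming saturation.

I_D = 1.99 mA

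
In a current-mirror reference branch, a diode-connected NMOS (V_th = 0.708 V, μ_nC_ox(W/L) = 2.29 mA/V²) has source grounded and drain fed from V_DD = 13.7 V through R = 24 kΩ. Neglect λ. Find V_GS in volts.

V_GS = 1.38 V

With gate tied to drain, V_GS = V_DS ≥ V_GS − V_th, so the device is in saturation.
KCL at the drain: ½ k_n (V_GS − V_th)² = (V_DD − V_GS)/R.
Let x = V_GS − 0.708. Then 27.5 x² + x − 12.99 = 0, giving x = 0.67 V (positive root), so V_GS = 1.38 V.
I_D = (V_DD − V_GS)/R = (13.7 − 1.38) / 24 = 0.513 mA.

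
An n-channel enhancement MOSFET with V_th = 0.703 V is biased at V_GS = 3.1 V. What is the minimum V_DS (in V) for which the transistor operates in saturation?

The boundary between triode and saturation is V_DS = V_GS − V_th = V_ov.
V_ov = 3.1 − 0.703 = 2.4 V.

V_DS,sat = 2.40 V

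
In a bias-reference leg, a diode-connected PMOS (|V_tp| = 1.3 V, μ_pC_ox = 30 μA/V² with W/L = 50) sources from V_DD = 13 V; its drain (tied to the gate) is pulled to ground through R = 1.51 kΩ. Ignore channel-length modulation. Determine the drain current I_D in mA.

With gate tied to drain, V_SG = V_SD ≥ V_SG − |V_tp|, so the device is in saturation.
k_p = μ_pC_ox · (W/L) = 1.5 mA/V².
KCL at the drain: ½ k_p (V_SG − |V_tp|)² = (V_DD − V_SG)/R.
Let x = V_SG − 1.3. Then 1.13 x² + x − 11.7 = 0, giving x = 2.8 V (positive root), so V_SG = 4.1 V.
I_D = (V_DD − V_SG)/R = (13 − 4.1) / 1.51 = 5.89 mA.

I_D = 5.89 mA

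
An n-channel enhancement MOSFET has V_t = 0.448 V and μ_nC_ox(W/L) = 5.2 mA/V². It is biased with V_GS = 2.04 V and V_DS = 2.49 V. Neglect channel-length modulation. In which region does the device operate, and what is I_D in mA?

Saturation; I_D = 6.59 mA

V_ov = V_GS − V_t = 2.04 − 0.448 = 1.59 V.
Since V_DS = 2.49 V ≥ V_ov = 1.59 V, the device is in saturation.
I_D = ½ k_n V_ov² = 0.5 × 5.2 × 1.59² = 6.59 mA.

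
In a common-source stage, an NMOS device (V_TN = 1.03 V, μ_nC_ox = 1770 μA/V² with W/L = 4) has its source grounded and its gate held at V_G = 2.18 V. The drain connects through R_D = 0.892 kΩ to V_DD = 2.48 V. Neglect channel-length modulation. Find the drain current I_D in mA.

I_D = 2.39 mA

V_GS = V_G = 2.18 V, so V_ov = 2.18 − 1.03 = 1.15 V.
k_n = μ_nC_ox · (W/L) = 7.08 mA/V².
Assume saturation: I_D = ½ k_n V_ov² = 0.5 × 7.08 × 1.15² = 4.68 mA, giving V_DS = V_DD − I_D R_D = 2.48 − 4.68 × 0.892 = -1.7 V.
But -1.7 V < V_ov = 1.15 V, so the device is actually in triode.
In triode I_D = k_n[V_ov V_DS − ½ V_DS²] and I_D = (V_DD − V_DS)/R_D. Equating: 3.16 V_DS² − 8.263 V_DS + 2.48 = 0, giving V_DS = 0.346 V (the root below V_ov).
I_D = (2.48 − 0.346) / 0.892 = 2.39 mA.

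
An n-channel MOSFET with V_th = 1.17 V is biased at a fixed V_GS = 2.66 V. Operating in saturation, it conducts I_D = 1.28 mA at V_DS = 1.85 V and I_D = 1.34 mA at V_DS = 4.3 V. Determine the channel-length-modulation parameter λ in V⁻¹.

λ = 0.0198 V⁻¹

With V_GS fixed, I_D ∝ (1 + λ V_DS) in saturation, so I_D2/I_D1 = (1 + λ V_DS2)/(1 + λ V_DS1).
1.34/1.28 = 1.047 = (1 + 4.3 λ)/(1 + 1.85 λ).
Solving: λ (I_D1 V_DS2 − I_D2 V_DS1) = I_D2 − I_D1, so λ = (1.34 − 1.28) / (1.28 × 4.3 − 1.34 × 1.85) = 0.06 / 3.02 = 0.0198 V⁻¹.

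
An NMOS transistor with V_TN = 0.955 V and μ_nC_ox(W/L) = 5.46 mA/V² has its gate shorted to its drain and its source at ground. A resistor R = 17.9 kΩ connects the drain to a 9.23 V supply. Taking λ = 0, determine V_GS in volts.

With gate tied to drain, V_GS = V_DS ≥ V_GS − V_TN, so the device is in saturation.
KCL at the drain: ½ k_n (V_GS − V_TN)² = (V_DD − V_GS)/R.
Let x = V_GS − 0.955. Then 48.9 x² + x − 8.275 = 0, giving x = 0.401 V (positive root), so V_GS = 1.36 V.
I_D = (V_DD − V_GS)/R = (9.23 − 1.36) / 17.9 = 0.44 mA.

V_GS = 1.36 V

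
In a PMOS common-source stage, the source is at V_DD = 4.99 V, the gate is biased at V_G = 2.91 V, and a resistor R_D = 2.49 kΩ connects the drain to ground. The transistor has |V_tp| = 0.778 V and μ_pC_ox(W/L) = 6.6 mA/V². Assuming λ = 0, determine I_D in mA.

I_D = 1.91 mA

V_SG = V_DD − V_G = 4.99 − 2.91 = 2.08 V, so V_ov = 2.08 − 0.778 = 1.3 V.
Assume saturation: I_D = ½ k_p V_ov² = 0.5 × 6.6 × 1.3² = 5.59 mA, giving V_SD = V_DD − I_D R_D = 4.99 − 5.59 × 2.49 = -8.94 V.
But -8.94 V < V_ov = 1.3 V, so the device is actually in triode.
In triode I_D = k_p[V_ov V_SD − ½ V_SD²] and I_D = (V_DD − V_SD)/R_D. Equating: 8.22 V_SD² − 22.4 V_SD + 4.99 = 0, giving V_SD = 0.245 V (the root below V_ov).
I_D = (4.99 − 0.245) / 2.49 = 1.91 mA.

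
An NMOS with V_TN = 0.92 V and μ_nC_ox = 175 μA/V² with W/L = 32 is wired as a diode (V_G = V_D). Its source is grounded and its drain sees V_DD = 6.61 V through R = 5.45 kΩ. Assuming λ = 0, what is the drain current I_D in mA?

I_D = 0.938 mA

With gate tied to drain, V_GS = V_DS ≥ V_GS − V_TN, so the device is in saturation.
k_n = μ_nC_ox · (W/L) = 5.6 mA/V².
KCL at the drain: ½ k_n (V_GS − V_TN)² = (V_DD − V_GS)/R.
Let x = V_GS − 0.92. Then 15.3 x² + x − 5.69 = 0, giving x = 0.579 V (positive root), so V_GS = 1.5 V.
I_D = (V_DD − V_GS)/R = (6.61 − 1.5) / 5.45 = 0.938 mA.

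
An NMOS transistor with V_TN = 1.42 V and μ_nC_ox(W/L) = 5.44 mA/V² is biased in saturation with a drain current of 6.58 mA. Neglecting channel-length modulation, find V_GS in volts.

In saturation I_D = ½ k_n (V_GS − V_TN)², so V_GS − V_TN = √(2 I_D / k_n) = √(2 × 6.58 / 5.44) = 1.56 V.
V_GS = 1.42 + 1.56 = 2.98 V.

V_GS = 2.98 V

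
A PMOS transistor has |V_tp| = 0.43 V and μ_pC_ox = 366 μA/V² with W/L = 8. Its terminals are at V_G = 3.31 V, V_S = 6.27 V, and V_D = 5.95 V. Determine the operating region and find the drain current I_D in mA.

V_SG = V_S − V_G = 6.27 − 3.31 = 2.96 V; V_SD = V_S − V_D = 6.27 − 5.95 = 0.32 V.
k_p = μ_pC_ox · (W/L) = 2.928 mA/V².
V_ov = V_SG − |V_tp| = 2.96 − 0.43 = 2.53 V.
Since V_SD = 0.32 V < V_ov = 2.53 V, the device is in the triode region.
I_D = k_p [V_ov · V_SD − ½ V_SD²] = 2.928 × [2.53 × 0.32 − 0.5 × 0.32²] = 2.22 mA.

Triode; I_D = 2.22 mA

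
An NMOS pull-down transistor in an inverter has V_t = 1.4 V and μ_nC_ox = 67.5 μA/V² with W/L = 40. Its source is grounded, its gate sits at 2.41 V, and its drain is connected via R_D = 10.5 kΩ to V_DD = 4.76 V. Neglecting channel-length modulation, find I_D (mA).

V_GS = V_G = 2.41 V, so V_ov = 2.41 − 1.4 = 1.01 V.
k_n = μ_nC_ox · (W/L) = 2.7 mA/V².
Assume saturation: I_D = ½ k_n V_ov² = 0.5 × 2.7 × 1.01² = 1.38 mA, giving V_DS = V_DD − I_D R_D = 4.76 − 1.38 × 10.5 = -9.7 V.
But -9.7 V < V_ov = 1.01 V, so the device is actually in triode.
In triode I_D = k_n[V_ov V_DS − ½ V_DS²] and I_D = (V_DD − V_DS)/R_D. Equating: 14.2 V_DS² − 29.63 V_DS + 4.76 = 0, giving V_DS = 0.175 V (the root below V_ov).
I_D = (4.76 − 0.175) / 10.5 = 0.437 mA.

I_D = 0.437 mA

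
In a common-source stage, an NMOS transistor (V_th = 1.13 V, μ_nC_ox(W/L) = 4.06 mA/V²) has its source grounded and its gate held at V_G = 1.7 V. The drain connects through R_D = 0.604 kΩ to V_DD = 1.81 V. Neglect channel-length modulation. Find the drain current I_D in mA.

V_GS = V_G = 1.7 V, so V_ov = 1.7 − 1.13 = 0.57 V.
Assume saturation: I_D = ½ k_n V_ov² = 0.5 × 4.06 × 0.57² = 0.66 mA, giving V_DS = V_DD − I_D R_D = 1.81 − 0.66 × 0.604 = 1.41 V.
V_DS = 1.41 V ≥ V_ov = 0.57 V, confirming saturation.

I_D = 0.660 mA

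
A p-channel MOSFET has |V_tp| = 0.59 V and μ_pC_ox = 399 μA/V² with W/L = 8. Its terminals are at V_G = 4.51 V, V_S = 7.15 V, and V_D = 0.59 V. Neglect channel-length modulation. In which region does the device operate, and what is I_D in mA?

V_SG = V_S − V_G = 7.15 − 4.51 = 2.64 V; V_SD = V_S − V_D = 7.15 − 0.59 = 6.56 V.
k_p = μ_pC_ox · (W/L) = 3.192 mA/V².
V_ov = V_SG − |V_tp| = 2.64 − 0.59 = 2.05 V.
Since V_SD = 6.56 V ≥ V_ov = 2.05 V, the device is in saturation.
I_D = ½ k_p V_ov² = 0.5 × 3.192 × 2.05² = 6.71 mA.

Saturation; I_D = 6.71 mA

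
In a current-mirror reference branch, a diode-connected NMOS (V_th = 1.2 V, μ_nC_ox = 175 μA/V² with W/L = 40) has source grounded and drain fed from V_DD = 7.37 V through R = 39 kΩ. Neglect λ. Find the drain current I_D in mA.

I_D = 0.153 mA

With gate tied to drain, V_GS = V_DS ≥ V_GS − V_th, so the device is in saturation.
k_n = μ_nC_ox · (W/L) = 7 mA/V².
KCL at the drain: ½ k_n (V_GS − V_th)² = (V_DD − V_GS)/R.
Let x = V_GS − 1.2. Then 136 x² + x − 6.17 = 0, giving x = 0.209 V (positive root), so V_GS = 1.41 V.
I_D = (V_DD − V_GS)/R = (7.37 − 1.41) / 39 = 0.153 mA.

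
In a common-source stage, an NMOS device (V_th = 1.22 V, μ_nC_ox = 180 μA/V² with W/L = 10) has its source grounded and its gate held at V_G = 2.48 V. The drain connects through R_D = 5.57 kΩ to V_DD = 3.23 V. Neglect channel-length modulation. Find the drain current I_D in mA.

I_D = 0.533 mA

V_GS = V_G = 2.48 V, so V_ov = 2.48 − 1.22 = 1.26 V.
k_n = μ_nC_ox · (W/L) = 1.8 mA/V².
Assume saturation: I_D = ½ k_n V_ov² = 0.5 × 1.8 × 1.26² = 1.43 mA, giving V_DS = V_DD − I_D R_D = 3.23 − 1.43 × 5.57 = -4.73 V.
But -4.73 V < V_ov = 1.26 V, so the device is actually in triode.
In triode I_D = k_n[V_ov V_DS − ½ V_DS²] and I_D = (V_DD − V_DS)/R_D. Equating: 5.01 V_DS² − 13.63 V_DS + 3.23 = 0, giving V_DS = 0.262 V (the root below V_ov).
I_D = (3.23 − 0.262) / 5.57 = 0.533 mA.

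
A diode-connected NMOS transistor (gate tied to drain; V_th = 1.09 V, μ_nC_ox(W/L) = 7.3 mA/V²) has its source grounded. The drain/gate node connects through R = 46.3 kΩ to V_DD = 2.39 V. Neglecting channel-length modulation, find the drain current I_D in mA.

With gate tied to drain, V_GS = V_DS ≥ V_GS − V_th, so the device is in saturation.
KCL at the drain: ½ k_n (V_GS − V_th)² = (V_DD − V_GS)/R.
Let x = V_GS − 1.09. Then 169 x² + x − 1.3 = 0, giving x = 0.0848 V (positive root), so V_GS = 1.17 V.
I_D = (V_DD − V_GS)/R = (2.39 − 1.17) / 46.3 = 0.0262 mA.

I_D = 0.0262 mA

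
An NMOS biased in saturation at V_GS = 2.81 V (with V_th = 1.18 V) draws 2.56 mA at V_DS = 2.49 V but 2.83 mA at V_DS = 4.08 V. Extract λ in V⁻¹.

With V_GS fixed, I_D ∝ (1 + λ V_DS) in saturation, so I_D2/I_D1 = (1 + λ V_DS2)/(1 + λ V_DS1).
2.83/2.56 = 1.105 = (1 + 4.08 λ)/(1 + 2.49 λ).
Solving: λ (I_D1 V_DS2 − I_D2 V_DS1) = I_D2 − I_D1, so λ = (2.83 − 2.56) / (2.56 × 4.08 − 2.83 × 2.49) = 0.27 / 3.4 = 0.0795 V⁻¹.

λ = 0.0795 V⁻¹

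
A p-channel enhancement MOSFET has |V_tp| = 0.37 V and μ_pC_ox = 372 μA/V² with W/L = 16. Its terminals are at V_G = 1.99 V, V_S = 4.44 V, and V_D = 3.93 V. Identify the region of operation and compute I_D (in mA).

V_SG = V_S − V_G = 4.44 − 1.99 = 2.45 V; V_SD = V_S − V_D = 4.44 − 3.93 = 0.51 V.
k_p = μ_pC_ox · (W/L) = 5.952 mA/V².
V_ov = V_SG − |V_tp| = 2.45 − 0.37 = 2.08 V.
Since V_SD = 0.51 V < V_ov = 2.08 V, the device is in the triode region.
I_D = k_p [V_ov · V_SD − ½ V_SD²] = 5.952 × [2.08 × 0.51 − 0.5 × 0.51²] = 5.54 mA.

Triode; I_D = 5.54 mA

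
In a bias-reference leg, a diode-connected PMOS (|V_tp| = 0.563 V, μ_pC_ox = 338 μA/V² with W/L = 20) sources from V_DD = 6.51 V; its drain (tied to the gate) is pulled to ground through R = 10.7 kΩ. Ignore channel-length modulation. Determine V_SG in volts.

With gate tied to drain, V_SG = V_SD ≥ V_SG − |V_tp|, so the device is in saturation.
k_p = μ_pC_ox · (W/L) = 6.76 mA/V².
KCL at the drain: ½ k_p (V_SG − |V_tp|)² = (V_DD − V_SG)/R.
Let x = V_SG − 0.563. Then 36.2 x² + x − 5.947 = 0, giving x = 0.392 V (positive root), so V_SG = 0.955 V.
I_D = (V_DD − V_SG)/R = (6.51 − 0.955) / 10.7 = 0.519 mA.

V_SG = 0.955 V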